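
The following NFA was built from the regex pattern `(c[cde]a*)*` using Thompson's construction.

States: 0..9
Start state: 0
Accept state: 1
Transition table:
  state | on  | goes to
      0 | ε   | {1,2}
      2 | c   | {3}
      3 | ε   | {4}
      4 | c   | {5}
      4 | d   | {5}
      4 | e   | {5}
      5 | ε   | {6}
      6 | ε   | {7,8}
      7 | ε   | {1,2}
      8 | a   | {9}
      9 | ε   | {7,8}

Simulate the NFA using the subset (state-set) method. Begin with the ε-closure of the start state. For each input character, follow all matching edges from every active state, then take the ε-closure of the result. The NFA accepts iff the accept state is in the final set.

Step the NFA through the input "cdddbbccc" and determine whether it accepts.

Answer: REJECT

Derivation:
start: ε-closure({0}) = {0,1,2}
'c' @ 1: {3,4}
'd' @ 2: {1,2,5,6,7,8}  [accepting]
'd' @ 3: {}  — no active states
rest 'dbbccc' ignored (set empty)
end set {} — state 1 not in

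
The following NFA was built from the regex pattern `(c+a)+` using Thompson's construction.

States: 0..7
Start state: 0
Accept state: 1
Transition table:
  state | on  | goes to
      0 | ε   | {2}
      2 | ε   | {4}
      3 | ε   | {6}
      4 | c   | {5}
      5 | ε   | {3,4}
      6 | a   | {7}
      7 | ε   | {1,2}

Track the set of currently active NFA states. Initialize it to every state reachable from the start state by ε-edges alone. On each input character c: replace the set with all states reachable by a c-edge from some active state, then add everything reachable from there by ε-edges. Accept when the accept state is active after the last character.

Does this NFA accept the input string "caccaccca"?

Answer: ACCEPT

Steps:
S₀ = ε-closure({0}) = {0,2,4}
'c' @ 1: {3,4,5,6}
'a' @ 2: {1,2,4,7}  (accept∈set)
'c' @ 3: {3,4,5,6}
'c' @ 4: {3,4,5,6}
'a' @ 5: {1,2,4,7}  (accept∈set)
'c' @ 6: {3,4,5,6}
'c' @ 7: {3,4,5,6}
'c' @ 8: {3,4,5,6}
'a' @ 9: {1,2,4,7}  (accept∈set)
after full input: {1,2,4,7}  (accept=1 in)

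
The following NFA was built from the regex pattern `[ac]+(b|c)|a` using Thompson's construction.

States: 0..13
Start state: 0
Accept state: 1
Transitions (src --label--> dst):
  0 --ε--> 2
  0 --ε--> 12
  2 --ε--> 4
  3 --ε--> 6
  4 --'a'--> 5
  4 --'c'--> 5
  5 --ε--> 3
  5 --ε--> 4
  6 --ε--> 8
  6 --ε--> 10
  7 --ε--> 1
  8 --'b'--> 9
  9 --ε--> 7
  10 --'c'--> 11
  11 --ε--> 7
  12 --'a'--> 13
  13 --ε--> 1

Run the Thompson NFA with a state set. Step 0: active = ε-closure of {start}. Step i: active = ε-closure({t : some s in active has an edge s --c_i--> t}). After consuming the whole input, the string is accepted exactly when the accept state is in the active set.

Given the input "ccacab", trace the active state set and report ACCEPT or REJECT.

initial (ε-close {0}): {0,2,4,12}
'c' @ 1: {3,4,5,6,8,10}
'c' @ 2: {1,3,4,5,6,7,8,10,11}  (accept∈set)
'a' @ 3: {3,4,5,6,8,10}
'c' @ 4: {1,3,4,5,6,7,8,10,11}  (accept∈set)
'a' @ 5: {3,4,5,6,8,10}
'b' @ 6: {1,7,9}  (accept∈set)
end set {1,7,9} — state 1 in

Answer: ACCEPT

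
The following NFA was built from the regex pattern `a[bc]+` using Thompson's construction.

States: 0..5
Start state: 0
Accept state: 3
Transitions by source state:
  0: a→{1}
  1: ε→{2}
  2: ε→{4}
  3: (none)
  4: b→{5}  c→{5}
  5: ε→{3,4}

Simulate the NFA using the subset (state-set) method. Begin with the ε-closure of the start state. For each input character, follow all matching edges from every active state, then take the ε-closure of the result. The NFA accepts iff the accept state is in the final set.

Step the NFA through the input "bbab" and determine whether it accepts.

initial (ε-close {0}): {0}
'b' @ 1: {}  — no active states
rest 'bab' ignored (set empty)
end set {} — state 3 not in

Answer: REJECT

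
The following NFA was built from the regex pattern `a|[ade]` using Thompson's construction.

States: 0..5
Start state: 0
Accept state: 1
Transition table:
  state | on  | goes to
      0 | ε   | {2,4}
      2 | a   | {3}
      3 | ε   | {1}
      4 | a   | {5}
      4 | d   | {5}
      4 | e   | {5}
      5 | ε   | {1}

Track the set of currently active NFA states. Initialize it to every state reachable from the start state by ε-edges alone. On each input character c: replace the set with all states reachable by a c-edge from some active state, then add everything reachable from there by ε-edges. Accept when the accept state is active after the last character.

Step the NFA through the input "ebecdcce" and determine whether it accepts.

Answer: REJECT

Steps:
initial (ε-close {0}): {0,2,4}
'e' @ 1: {1,5}  ✓accept
'b' @ 2: {}  — no active states
rest 'ecdcce' ignored (set empty)
after full input: {}  (accept=1 not in)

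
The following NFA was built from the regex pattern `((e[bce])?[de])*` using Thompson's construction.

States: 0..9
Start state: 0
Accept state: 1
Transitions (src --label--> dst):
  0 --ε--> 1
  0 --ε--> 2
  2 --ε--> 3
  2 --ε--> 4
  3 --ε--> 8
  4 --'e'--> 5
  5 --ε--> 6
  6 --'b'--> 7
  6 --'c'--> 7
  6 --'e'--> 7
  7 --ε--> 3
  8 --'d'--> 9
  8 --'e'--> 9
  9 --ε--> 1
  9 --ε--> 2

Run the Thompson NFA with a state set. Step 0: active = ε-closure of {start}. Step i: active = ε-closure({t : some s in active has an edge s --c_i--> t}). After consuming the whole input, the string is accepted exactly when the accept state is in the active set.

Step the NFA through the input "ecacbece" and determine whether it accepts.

Answer: REJECT

Trace:
start: ε-closure({0}) = {0,1,2,3,4,8}
'e' @ 1: {1,2,3,4,5,6,8,9}  ✓accept
'c' @ 2: {3,7,8}
'a' @ 3: {}  — no active states
rest 'cbece' ignored (set empty)
end set {} — state 1 not in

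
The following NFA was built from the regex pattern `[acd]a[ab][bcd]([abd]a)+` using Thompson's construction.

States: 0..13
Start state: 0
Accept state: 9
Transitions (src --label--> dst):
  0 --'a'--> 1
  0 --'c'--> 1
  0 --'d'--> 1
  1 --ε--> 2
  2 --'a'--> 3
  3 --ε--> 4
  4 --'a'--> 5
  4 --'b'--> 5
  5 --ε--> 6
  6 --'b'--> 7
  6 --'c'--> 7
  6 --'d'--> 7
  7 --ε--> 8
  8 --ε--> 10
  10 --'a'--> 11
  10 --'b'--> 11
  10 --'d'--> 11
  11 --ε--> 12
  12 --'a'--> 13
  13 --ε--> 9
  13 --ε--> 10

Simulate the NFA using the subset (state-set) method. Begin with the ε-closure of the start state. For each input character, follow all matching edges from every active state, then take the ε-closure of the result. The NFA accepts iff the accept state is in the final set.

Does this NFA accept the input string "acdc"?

Answer: REJECT

Derivation:
initial (ε-close {0}): {0}
'a' @ 1: {1,2}
'c' @ 2: {}  — state set empty
rest 'dc' ignored (set empty)
final: {}; accept 9 not in set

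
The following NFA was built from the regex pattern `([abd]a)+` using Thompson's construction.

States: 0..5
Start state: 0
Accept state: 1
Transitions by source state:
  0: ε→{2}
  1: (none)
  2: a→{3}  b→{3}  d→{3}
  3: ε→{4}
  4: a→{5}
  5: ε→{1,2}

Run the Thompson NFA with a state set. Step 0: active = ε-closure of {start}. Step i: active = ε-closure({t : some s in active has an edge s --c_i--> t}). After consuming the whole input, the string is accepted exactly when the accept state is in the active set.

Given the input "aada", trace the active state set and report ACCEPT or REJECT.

Answer: ACCEPT

Steps:
initial (ε-close {0}): {0,2}
'a' @ 1: {3,4}
'a' @ 2: {1,2,5}  [accepting]
'd' @ 3: {3,4}
'a' @ 4: {1,2,5}  [accepting]
after full input: {1,2,5}  (accept=1 in)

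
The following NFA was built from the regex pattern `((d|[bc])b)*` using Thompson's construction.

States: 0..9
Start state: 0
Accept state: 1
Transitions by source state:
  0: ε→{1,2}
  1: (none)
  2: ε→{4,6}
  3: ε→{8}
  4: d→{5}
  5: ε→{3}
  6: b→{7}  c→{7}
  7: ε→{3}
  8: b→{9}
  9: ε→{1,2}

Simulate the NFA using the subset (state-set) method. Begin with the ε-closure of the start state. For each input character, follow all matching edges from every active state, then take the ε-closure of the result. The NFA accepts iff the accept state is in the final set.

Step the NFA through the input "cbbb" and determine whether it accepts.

Answer: ACCEPT

Trace:
initial (ε-close {0}): {0,1,2,4,6}
'c' @ 1: {3,7,8}
'b' @ 2: {1,2,4,6,9}  ✓accept
'b' @ 3: {3,7,8}
'b' @ 4: {1,2,4,6,9}  ✓accept
after full input: {1,2,4,6,9}  (accept=1 in)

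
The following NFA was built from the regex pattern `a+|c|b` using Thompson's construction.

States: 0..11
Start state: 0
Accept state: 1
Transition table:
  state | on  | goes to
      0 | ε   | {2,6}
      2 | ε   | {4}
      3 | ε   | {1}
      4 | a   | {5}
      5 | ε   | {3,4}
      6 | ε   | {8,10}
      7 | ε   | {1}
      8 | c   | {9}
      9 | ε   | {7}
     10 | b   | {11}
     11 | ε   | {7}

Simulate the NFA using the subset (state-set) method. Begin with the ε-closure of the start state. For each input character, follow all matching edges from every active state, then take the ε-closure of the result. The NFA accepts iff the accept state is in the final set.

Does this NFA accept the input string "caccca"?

S₀ = ε-closure({0}) = {0,2,4,6,8,10}
'c' @ 1: {1,7,9}  (accept∈set)
'a' @ 2: {}  — dead — no transitions
rest 'ccca' ignored (set empty)
end set {} — state 1 not in

Answer: REJECT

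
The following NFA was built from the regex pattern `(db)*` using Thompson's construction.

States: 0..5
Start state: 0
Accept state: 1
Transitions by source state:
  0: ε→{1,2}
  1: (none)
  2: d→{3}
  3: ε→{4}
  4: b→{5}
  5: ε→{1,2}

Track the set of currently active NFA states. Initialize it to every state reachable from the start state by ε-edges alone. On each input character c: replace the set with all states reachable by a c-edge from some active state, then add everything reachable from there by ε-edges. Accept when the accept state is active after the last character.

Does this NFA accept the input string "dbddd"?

Answer: REJECT

Derivation:
start: ε-closure({0}) = {0,1,2}
'd' @ 1: {3,4}
'b' @ 2: {1,2,5}  [accepting]
'd' @ 3: {3,4}
'd' @ 4: {}  — state set empty
rest 'd' ignored (set empty)
end set {} — state 1 not in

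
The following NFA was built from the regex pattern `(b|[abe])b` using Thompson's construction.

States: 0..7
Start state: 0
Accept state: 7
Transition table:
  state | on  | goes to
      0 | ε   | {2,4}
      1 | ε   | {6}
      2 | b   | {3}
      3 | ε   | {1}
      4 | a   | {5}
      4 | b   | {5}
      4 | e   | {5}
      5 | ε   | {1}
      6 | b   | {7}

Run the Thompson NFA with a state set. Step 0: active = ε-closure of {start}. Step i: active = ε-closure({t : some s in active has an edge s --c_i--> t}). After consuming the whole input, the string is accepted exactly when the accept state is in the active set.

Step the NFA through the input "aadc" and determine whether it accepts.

initial (ε-close {0}): {0,2,4}
'a' @ 1: {1,5,6}
'a' @ 2: {}  — no active states
rest 'dc' ignored (set empty)
final: {}; accept 7 not in set

Answer: REJECT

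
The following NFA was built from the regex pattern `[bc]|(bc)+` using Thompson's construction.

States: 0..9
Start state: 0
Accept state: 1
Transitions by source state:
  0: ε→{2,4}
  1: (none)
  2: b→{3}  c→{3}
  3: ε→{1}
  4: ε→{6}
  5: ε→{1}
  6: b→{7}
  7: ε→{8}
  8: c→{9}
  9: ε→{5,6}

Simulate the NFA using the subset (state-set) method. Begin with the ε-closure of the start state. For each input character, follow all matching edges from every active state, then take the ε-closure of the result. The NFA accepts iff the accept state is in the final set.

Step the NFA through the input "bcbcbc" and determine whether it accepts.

initial (ε-close {0}): {0,2,4,6}
'b' @ 1: {1,3,7,8}  (accept∈set)
'c' @ 2: {1,5,6,9}  (accept∈set)
'b' @ 3: {7,8}
'c' @ 4: {1,5,6,9}  (accept∈set)
'b' @ 5: {7,8}
'c' @ 6: {1,5,6,9}  (accept∈set)
after full input: {1,5,6,9}  (accept=1 in)

Answer: ACCEPT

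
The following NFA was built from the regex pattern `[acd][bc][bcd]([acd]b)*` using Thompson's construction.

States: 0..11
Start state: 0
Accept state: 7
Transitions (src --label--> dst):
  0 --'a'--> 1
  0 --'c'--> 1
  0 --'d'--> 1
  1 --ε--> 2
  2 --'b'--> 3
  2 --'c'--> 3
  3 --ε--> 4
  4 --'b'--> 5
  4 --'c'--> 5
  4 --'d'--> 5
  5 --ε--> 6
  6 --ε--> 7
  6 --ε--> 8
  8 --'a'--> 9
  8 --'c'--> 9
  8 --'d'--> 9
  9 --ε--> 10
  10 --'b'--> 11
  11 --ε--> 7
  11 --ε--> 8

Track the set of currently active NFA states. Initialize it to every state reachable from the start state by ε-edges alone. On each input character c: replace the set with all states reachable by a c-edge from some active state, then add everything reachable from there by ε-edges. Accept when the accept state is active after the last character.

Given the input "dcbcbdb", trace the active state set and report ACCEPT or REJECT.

start: ε-closure({0}) = {0}
'd' @ 1: {1,2}
'c' @ 2: {3,4}
'b' @ 3: {5,6,7,8}  [accepting]
'c' @ 4: {9,10}
'b' @ 5: {7,8,11}  [accepting]
'd' @ 6: {9,10}
'b' @ 7: {7,8,11}  [accepting]
final: {7,8,11}; accept 7 in set

Answer: ACCEPT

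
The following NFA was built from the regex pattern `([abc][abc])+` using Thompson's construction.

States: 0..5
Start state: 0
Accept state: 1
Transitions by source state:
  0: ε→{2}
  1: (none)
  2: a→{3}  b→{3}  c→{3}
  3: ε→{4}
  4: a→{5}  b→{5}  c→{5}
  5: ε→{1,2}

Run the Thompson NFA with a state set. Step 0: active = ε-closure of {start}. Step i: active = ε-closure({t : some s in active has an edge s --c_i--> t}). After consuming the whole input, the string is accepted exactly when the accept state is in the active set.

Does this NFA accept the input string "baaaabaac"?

Answer: REJECT

Derivation:
initial (ε-close {0}): {0,2}
'b' @ 1: {3,4}
'a' @ 2: {1,2,5}  ✓accept
'a' @ 3: {3,4}
'a' @ 4: {1,2,5}  ✓accept
'a' @ 5: {3,4}
'b' @ 6: {1,2,5}  ✓accept
'a' @ 7: {3,4}
'a' @ 8: {1,2,5}  ✓accept
'c' @ 9: {3,4}
end set {3,4} — state 1 not in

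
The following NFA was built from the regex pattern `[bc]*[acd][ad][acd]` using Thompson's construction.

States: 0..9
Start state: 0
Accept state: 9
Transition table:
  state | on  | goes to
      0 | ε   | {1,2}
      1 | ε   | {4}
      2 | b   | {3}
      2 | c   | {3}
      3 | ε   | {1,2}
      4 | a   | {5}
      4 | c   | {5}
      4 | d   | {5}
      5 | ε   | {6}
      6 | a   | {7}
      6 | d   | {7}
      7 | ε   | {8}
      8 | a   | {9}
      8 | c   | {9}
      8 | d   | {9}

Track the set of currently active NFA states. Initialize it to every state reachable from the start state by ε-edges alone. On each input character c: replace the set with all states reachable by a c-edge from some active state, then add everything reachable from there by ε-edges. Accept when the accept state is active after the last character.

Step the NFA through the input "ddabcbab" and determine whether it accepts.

Answer: REJECT

Steps:
S₀ = ε-closure({0}) = {0,1,2,4}
'd' @ 1: {5,6}
'd' @ 2: {7,8}
'a' @ 3: {9}  [accepting]
'b' @ 4: {}  — no active states
rest 'cbab' ignored (set empty)
after full input: {}  (accept=9 not in)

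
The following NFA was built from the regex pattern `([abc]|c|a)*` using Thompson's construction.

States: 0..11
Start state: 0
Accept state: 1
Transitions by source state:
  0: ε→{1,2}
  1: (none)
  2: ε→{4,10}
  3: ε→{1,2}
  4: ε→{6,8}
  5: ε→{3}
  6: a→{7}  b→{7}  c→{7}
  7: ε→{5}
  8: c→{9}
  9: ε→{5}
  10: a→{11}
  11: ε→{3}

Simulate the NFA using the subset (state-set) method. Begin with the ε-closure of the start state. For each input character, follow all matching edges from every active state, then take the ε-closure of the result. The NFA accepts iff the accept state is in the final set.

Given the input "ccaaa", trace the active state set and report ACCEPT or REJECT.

Answer: ACCEPT

Derivation:
start: ε-closure({0}) = {0,1,2,4,6,8,10}
'c' @ 1: {1,2,3,4,5,6,7,8,9,10}  [accepting]
'c' @ 2: {1,2,3,4,5,6,7,8,9,10}  [accepting]
'a' @ 3: {1,2,3,4,5,6,7,8,10,11}  [accepting]
'a' @ 4: {1,2,3,4,5,6,7,8,10,11}  [accepting]
'a' @ 5: {1,2,3,4,5,6,7,8,10,11}  [accepting]
end set {1,2,3,4,5,6,7,8,10,11} — state 1 in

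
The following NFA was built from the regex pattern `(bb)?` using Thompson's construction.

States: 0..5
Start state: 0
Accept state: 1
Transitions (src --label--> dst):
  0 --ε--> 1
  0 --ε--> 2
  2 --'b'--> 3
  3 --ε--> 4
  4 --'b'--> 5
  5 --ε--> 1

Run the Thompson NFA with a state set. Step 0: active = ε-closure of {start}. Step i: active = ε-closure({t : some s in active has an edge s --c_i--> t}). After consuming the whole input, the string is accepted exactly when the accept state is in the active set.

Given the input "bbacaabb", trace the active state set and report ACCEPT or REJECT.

Answer: REJECT

Trace:
S₀ = ε-closure({0}) = {0,1,2}
'b' @ 1: {3,4}
'b' @ 2: {1,5}  (accept∈set)
'a' @ 3: {}  — dead — no transitions
rest 'caabb' ignored (set empty)
final: {}; accept 1 not in set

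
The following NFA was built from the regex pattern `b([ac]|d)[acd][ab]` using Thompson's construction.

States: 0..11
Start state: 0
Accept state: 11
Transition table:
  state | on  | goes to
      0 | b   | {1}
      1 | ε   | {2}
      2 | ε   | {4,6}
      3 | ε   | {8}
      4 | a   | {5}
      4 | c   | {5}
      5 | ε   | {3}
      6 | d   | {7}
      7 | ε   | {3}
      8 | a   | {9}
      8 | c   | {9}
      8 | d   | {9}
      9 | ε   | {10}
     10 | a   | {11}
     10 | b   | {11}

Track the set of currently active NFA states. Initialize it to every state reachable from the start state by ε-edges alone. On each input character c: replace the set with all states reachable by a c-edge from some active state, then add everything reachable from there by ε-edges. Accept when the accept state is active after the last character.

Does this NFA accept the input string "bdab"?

Answer: ACCEPT

Steps:
initial (ε-close {0}): {0}
'b' @ 1: {1,2,4,6}
'd' @ 2: {3,7,8}
'a' @ 3: {9,10}
'b' @ 4: {11}  [accepting]
final: {11}; accept 11 in set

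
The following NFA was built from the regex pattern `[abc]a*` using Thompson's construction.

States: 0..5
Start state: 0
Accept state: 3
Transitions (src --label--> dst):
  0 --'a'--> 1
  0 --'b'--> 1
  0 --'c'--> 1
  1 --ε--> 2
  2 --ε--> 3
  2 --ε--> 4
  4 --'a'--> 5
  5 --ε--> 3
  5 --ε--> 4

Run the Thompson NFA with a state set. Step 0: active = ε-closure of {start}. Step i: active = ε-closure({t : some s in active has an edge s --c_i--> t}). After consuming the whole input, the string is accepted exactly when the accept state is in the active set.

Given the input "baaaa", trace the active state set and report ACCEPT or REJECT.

Answer: ACCEPT

Trace:
initial (ε-close {0}): {0}
'b' @ 1: {1,2,3,4}  ✓accept
'a' @ 2: {3,4,5}  ✓accept
'a' @ 3: {3,4,5}  ✓accept
'a' @ 4: {3,4,5}  ✓accept
'a' @ 5: {3,4,5}  ✓accept
end set {3,4,5} — state 3 in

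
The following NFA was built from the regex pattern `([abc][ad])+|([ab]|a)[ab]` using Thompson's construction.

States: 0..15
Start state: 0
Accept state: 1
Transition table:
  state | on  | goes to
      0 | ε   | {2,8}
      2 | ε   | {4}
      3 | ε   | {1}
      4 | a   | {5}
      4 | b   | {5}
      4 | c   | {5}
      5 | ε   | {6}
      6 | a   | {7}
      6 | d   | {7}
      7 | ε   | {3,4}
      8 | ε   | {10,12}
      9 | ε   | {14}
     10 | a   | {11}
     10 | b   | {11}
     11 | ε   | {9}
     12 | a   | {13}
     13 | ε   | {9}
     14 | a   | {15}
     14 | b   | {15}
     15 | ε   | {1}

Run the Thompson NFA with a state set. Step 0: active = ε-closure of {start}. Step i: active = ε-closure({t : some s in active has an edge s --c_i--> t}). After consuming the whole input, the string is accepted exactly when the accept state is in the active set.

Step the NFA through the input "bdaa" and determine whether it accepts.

Answer: ACCEPT

Trace:
initial (ε-close {0}): {0,2,4,8,10,12}
'b' @ 1: {5,6,9,11,14}
'd' @ 2: {1,3,4,7}  [accepting]
'a' @ 3: {5,6}
'a' @ 4: {1,3,4,7}  [accepting]
after full input: {1,3,4,7}  (accept=1 in)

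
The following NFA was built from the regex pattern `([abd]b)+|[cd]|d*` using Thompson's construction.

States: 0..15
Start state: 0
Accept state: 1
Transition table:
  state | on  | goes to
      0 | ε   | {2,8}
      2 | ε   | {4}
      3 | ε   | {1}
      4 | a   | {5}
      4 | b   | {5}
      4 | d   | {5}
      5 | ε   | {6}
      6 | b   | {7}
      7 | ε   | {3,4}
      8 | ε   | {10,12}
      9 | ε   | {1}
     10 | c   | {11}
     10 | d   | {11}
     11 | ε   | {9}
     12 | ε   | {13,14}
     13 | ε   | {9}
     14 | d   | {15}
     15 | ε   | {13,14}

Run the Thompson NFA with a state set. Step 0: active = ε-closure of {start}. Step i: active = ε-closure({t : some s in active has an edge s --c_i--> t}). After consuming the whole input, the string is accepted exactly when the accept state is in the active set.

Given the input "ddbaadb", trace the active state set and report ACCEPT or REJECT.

initial (ε-close {0}): {0,1,2,4,8,9,10,12,13,14}
'd' @ 1: {1,5,6,9,11,13,14,15}  [accepting]
'd' @ 2: {1,9,13,14,15}  [accepting]
'b' @ 3: {}  — no active states
rest 'aadb' ignored (set empty)
after full input: {}  (accept=1 not in)

Answer: REJECT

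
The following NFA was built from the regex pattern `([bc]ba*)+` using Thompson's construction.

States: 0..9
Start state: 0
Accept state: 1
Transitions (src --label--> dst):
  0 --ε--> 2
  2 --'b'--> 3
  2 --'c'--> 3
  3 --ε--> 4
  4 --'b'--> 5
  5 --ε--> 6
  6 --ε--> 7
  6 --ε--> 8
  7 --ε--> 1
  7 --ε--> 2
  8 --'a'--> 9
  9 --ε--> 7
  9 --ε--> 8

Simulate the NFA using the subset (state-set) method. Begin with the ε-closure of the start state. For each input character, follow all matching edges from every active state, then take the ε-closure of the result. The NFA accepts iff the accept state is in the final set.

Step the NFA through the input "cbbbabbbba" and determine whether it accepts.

Answer: ACCEPT

Derivation:
initial (ε-close {0}): {0,2}
'c' @ 1: {3,4}
'b' @ 2: {1,2,5,6,7,8}  (accept∈set)
'b' @ 3: {3,4}
'b' @ 4: {1,2,5,6,7,8}  (accept∈set)
'a' @ 5: {1,2,7,8,9}  (accept∈set)
'b' @ 6: {3,4}
'b' @ 7: {1,2,5,6,7,8}  (accept∈set)
'b' @ 8: {3,4}
'b' @ 9: {1,2,5,6,7,8}  (accept∈set)
'a' @ 10: {1,2,7,8,9}  (accept∈set)
end set {1,2,7,8,9} — state 1 in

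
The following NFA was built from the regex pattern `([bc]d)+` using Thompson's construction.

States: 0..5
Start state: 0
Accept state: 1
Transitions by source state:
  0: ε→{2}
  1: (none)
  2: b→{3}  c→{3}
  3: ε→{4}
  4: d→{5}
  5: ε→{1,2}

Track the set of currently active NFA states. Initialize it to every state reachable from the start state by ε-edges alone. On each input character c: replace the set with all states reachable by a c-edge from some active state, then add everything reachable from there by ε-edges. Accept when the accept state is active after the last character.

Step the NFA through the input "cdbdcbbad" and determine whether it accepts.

Answer: REJECT

Steps:
initial (ε-close {0}): {0,2}
'c' @ 1: {3,4}
'd' @ 2: {1,2,5}  ✓accept
'b' @ 3: {3,4}
'd' @ 4: {1,2,5}  ✓accept
'c' @ 5: {3,4}
'b' @ 6: {}  — state set empty
rest 'bad' ignored (set empty)
end set {} — state 1 not in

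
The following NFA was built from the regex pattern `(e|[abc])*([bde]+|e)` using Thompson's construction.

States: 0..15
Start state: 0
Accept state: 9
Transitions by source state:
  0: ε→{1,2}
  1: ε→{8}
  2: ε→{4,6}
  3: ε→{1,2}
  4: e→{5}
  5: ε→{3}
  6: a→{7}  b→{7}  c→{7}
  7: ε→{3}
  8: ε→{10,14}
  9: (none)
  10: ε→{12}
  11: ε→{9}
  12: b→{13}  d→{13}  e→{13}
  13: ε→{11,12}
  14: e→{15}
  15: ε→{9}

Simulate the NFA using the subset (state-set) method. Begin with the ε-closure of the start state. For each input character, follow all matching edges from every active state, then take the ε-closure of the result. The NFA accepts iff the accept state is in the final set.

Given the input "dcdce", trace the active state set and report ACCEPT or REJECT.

Answer: REJECT

Steps:
initial (ε-close {0}): {0,1,2,4,6,8,10,12,14}
'd' @ 1: {9,11,12,13}  (accept∈set)
'c' @ 2: {}  — dead — no transitions
rest 'dce' ignored (set empty)
final: {}; accept 9 not in set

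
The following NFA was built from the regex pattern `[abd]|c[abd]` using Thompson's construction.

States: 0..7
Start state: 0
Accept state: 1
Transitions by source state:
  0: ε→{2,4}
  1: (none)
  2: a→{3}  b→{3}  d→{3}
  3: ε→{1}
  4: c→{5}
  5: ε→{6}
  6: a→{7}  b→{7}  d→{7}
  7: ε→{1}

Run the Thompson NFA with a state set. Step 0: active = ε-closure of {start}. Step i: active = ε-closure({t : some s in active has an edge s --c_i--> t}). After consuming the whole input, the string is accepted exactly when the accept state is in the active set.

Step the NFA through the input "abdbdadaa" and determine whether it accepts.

S₀ = ε-closure({0}) = {0,2,4}
'a' @ 1: {1,3}  (accept∈set)
'b' @ 2: {}  — dead — no transitions
rest 'dbdadaa' ignored (set empty)
end set {} — state 1 not in

Answer: REJECT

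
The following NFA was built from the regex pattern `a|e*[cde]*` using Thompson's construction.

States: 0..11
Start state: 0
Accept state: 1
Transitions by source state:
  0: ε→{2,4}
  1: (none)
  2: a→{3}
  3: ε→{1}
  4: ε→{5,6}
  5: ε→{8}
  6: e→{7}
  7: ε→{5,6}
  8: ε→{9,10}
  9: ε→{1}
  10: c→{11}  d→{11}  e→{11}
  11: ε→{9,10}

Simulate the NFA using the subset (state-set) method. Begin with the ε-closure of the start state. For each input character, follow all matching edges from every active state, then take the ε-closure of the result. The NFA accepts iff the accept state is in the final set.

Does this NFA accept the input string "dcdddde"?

start: ε-closure({0}) = {0,1,2,4,5,6,8,9,10}
'd' @ 1: {1,9,10,11}  [accepting]
'c' @ 2: {1,9,10,11}  [accepting]
'd' @ 3: {1,9,10,11}  [accepting]
'd' @ 4: {1,9,10,11}  [accepting]
'd' @ 5: {1,9,10,11}  [accepting]
'd' @ 6: {1,9,10,11}  [accepting]
'e' @ 7: {1,9,10,11}  [accepting]
end set {1,9,10,11} — state 1 in

Answer: ACCEPT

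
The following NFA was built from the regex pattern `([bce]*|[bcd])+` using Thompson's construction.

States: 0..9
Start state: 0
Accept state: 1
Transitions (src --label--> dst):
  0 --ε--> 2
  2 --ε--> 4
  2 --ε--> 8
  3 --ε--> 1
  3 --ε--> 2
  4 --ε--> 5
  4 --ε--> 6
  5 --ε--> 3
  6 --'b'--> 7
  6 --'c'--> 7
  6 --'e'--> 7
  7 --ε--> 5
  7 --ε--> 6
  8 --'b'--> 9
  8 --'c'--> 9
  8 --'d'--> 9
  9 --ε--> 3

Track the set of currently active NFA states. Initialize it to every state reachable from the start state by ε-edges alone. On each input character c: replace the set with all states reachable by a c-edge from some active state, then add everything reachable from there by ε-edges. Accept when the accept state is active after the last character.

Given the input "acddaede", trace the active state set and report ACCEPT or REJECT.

Answer: REJECT

Trace:
initial (ε-close {0}): {0,1,2,3,4,5,6,8}
'a' @ 1: {}  — no active states
rest 'cddaede' ignored (set empty)
final: {}; accept 1 not in set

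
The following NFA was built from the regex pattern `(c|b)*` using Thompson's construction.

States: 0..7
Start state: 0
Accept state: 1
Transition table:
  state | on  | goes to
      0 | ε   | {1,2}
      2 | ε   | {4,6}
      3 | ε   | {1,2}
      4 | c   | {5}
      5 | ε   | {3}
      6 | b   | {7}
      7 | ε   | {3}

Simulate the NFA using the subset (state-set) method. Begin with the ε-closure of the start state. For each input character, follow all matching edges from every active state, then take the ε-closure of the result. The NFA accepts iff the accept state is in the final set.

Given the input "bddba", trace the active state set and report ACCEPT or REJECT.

initial (ε-close {0}): {0,1,2,4,6}
'b' @ 1: {1,2,3,4,6,7}  (accept∈set)
'd' @ 2: {}  — no active states
rest 'dba' ignored (set empty)
after full input: {}  (accept=1 not in)

Answer: REJECT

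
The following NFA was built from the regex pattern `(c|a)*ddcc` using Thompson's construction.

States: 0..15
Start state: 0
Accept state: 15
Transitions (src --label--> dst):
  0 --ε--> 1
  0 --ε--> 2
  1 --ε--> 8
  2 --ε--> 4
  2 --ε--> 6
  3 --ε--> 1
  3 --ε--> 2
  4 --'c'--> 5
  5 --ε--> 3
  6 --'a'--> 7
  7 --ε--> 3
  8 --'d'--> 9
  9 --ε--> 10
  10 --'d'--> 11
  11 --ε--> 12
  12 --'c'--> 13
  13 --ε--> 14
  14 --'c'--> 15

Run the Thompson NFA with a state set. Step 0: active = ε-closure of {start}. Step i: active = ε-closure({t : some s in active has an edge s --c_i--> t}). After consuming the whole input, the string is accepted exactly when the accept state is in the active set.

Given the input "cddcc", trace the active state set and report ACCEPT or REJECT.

start: ε-closure({0}) = {0,1,2,4,6,8}
'c' @ 1: {1,2,3,4,5,6,8}
'd' @ 2: {9,10}
'd' @ 3: {11,12}
'c' @ 4: {13,14}
'c' @ 5: {15}  (accept∈set)
after full input: {15}  (accept=15 in)

Answer: ACCEPT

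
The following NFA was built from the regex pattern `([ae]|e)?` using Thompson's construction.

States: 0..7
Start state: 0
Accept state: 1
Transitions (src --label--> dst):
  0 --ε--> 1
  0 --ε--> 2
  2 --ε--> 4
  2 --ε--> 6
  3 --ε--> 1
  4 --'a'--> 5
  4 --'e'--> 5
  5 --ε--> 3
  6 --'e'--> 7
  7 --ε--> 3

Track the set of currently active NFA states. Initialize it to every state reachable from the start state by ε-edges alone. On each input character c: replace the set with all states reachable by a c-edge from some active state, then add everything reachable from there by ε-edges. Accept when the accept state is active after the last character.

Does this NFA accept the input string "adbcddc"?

Answer: REJECT

Steps:
initial (ε-close {0}): {0,1,2,4,6}
'a' @ 1: {1,3,5}  [accepting]
'd' @ 2: {}  — state set empty
rest 'bcddc' ignored (set empty)
end set {} — state 1 not in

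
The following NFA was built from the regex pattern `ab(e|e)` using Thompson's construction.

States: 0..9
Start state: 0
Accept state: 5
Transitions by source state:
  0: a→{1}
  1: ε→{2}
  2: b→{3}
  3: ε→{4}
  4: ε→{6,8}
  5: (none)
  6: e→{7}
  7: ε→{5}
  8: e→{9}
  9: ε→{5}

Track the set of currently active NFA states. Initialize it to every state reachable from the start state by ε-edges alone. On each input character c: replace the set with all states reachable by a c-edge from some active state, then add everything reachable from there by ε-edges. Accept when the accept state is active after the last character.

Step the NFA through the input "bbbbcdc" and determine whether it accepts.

Answer: REJECT

Steps:
start: ε-closure({0}) = {0}
'b' @ 1: {}  — state set empty
rest 'bbbcdc' ignored (set empty)
final: {}; accept 5 not in set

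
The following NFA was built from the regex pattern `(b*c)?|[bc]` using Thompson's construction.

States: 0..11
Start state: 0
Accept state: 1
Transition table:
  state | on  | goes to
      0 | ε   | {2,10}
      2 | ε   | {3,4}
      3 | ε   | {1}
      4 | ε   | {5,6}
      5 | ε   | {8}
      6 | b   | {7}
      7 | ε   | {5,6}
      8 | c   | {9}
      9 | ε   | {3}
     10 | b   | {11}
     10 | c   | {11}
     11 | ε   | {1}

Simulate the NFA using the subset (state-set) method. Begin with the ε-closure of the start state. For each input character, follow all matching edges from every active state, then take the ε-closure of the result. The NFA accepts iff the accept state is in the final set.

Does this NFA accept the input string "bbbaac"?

Answer: REJECT

Steps:
start: ε-closure({0}) = {0,1,2,3,4,5,6,8,10}
'b' @ 1: {1,5,6,7,8,11}  (accept∈set)
'b' @ 2: {5,6,7,8}
'b' @ 3: {5,6,7,8}
'a' @ 4: {}  — dead — no transitions
rest 'ac' ignored (set empty)
final: {}; accept 1 not in set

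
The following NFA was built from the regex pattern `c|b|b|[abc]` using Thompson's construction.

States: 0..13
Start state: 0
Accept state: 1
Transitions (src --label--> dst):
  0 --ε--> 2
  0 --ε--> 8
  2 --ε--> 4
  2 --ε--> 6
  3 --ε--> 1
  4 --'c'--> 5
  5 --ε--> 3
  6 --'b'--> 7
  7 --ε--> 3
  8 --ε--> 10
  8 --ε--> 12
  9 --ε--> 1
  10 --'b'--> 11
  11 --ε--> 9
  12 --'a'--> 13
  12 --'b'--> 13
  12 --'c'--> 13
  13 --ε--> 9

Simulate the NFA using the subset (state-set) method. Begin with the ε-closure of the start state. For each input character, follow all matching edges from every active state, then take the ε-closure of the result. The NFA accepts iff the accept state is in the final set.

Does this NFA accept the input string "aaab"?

Answer: REJECT

Derivation:
initial (ε-close {0}): {0,2,4,6,8,10,12}
'a' @ 1: {1,9,13}  (accept∈set)
'a' @ 2: {}  — dead — no transitions
rest 'ab' ignored (set empty)
after full input: {}  (accept=1 not in)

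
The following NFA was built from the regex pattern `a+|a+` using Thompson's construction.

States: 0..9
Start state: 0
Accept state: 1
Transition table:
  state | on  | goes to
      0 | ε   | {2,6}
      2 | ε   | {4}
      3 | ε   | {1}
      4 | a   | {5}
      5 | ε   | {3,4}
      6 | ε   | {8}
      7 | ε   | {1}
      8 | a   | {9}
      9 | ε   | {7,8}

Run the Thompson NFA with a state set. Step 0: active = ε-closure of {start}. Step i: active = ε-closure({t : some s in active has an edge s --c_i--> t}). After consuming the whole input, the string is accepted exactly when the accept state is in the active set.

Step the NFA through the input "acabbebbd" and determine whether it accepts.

S₀ = ε-closure({0}) = {0,2,4,6,8}
'a' @ 1: {1,3,4,5,7,8,9}  [accepting]
'c' @ 2: {}  — no active states
rest 'abbebbd' ignored (set empty)
end set {} — state 1 not in

Answer: REJECT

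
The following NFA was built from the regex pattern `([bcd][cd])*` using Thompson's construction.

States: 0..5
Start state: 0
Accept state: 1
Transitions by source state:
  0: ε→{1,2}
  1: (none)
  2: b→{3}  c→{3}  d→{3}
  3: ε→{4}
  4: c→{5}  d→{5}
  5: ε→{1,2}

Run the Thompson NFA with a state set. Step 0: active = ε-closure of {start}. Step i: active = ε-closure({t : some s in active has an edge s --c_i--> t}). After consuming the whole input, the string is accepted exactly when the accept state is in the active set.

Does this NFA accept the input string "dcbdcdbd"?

start: ε-closure({0}) = {0,1,2}
'd' @ 1: {3,4}
'c' @ 2: {1,2,5}  ✓accept
'b' @ 3: {3,4}
'd' @ 4: {1,2,5}  ✓accept
'c' @ 5: {3,4}
'd' @ 6: {1,2,5}  ✓accept
'b' @ 7: {3,4}
'd' @ 8: {1,2,5}  ✓accept
after full input: {1,2,5}  (accept=1 in)

Answer: ACCEPT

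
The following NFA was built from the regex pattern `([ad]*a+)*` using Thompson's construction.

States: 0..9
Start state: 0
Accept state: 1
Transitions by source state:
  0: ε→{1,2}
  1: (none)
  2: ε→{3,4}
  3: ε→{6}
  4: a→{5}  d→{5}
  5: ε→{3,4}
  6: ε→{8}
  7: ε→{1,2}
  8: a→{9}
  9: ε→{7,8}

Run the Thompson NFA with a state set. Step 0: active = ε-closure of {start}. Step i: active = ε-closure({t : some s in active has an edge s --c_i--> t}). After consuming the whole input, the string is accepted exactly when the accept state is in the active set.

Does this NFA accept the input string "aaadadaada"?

Answer: ACCEPT

Trace:
initial (ε-close {0}): {0,1,2,3,4,6,8}
'a' @ 1: {1,2,3,4,5,6,7,8,9}  [accepting]
'a' @ 2: {1,2,3,4,5,6,7,8,9}  [accepting]
'a' @ 3: {1,2,3,4,5,6,7,8,9}  [accepting]
'd' @ 4: {3,4,5,6,8}
'a' @ 5: {1,2,3,4,5,6,7,8,9}  [accepting]
'd' @ 6: {3,4,5,6,8}
'a' @ 7: {1,2,3,4,5,6,7,8,9}  [accepting]
'a' @ 8: {1,2,3,4,5,6,7,8,9}  [accepting]
'd' @ 9: {3,4,5,6,8}
'a' @ 10: {1,2,3,4,5,6,7,8,9}  [accepting]
end set {1,2,3,4,5,6,7,8,9} — state 1 in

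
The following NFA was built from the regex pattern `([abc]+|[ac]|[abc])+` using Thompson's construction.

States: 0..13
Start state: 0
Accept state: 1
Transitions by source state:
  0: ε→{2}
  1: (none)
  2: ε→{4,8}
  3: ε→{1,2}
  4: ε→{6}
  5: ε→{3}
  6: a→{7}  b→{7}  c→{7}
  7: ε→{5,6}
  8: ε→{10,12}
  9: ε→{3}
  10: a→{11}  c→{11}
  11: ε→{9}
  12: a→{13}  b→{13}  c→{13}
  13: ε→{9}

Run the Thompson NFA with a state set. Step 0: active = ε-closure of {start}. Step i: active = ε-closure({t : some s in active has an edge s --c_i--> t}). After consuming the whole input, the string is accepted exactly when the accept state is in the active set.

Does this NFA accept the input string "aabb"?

start: ε-closure({0}) = {0,2,4,6,8,10,12}
'a' @ 1: {1,2,3,4,5,6,7,8,9,10,11,12,13}  [accepting]
'a' @ 2: {1,2,3,4,5,6,7,8,9,10,11,12,13}  [accepting]
'b' @ 3: {1,2,3,4,5,6,7,8,9,10,12,13}  [accepting]
'b' @ 4: {1,2,3,4,5,6,7,8,9,10,12,13}  [accepting]
after full input: {1,2,3,4,5,6,7,8,9,10,12,13}  (accept=1 in)

Answer: ACCEPT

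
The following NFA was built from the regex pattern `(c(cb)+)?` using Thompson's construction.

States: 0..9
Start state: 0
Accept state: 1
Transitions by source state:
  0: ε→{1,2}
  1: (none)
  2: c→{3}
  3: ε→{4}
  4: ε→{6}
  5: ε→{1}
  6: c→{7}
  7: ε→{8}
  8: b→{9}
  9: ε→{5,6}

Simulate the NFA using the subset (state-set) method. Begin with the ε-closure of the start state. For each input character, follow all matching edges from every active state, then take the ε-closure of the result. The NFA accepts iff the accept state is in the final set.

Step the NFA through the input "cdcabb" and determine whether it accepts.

Answer: REJECT

Steps:
initial (ε-close {0}): {0,1,2}
'c' @ 1: {3,4,6}
'd' @ 2: {}  — no active states
rest 'cabb' ignored (set empty)
end set {} — state 1 not in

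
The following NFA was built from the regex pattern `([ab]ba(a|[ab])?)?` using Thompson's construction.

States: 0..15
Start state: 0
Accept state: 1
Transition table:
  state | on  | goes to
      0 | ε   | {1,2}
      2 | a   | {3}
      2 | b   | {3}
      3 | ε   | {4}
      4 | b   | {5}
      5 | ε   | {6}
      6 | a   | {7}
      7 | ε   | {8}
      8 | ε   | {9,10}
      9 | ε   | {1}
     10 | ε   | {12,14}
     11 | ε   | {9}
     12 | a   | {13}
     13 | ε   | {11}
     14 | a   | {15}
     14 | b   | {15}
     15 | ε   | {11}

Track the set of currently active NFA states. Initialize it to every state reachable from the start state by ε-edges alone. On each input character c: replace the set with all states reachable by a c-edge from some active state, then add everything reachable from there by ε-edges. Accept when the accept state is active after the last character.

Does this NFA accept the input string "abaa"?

Answer: ACCEPT

Trace:
start: ε-closure({0}) = {0,1,2}
'a' @ 1: {3,4}
'b' @ 2: {5,6}
'a' @ 3: {1,7,8,9,10,12,14}  (accept∈set)
'a' @ 4: {1,9,11,13,15}  (accept∈set)
after full input: {1,9,11,13,15}  (accept=1 in)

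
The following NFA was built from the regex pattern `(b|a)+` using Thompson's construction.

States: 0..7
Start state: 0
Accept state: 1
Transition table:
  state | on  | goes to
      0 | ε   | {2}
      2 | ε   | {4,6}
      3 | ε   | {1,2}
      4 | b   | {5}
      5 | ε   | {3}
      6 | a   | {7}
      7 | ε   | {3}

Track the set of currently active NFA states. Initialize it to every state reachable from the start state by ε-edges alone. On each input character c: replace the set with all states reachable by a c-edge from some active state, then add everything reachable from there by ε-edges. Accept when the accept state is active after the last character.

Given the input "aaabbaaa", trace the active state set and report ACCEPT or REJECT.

Answer: ACCEPT

Trace:
S₀ = ε-closure({0}) = {0,2,4,6}
'a' @ 1: {1,2,3,4,6,7}  [accepting]
'a' @ 2: {1,2,3,4,6,7}  [accepting]
'a' @ 3: {1,2,3,4,6,7}  [accepting]
'b' @ 4: {1,2,3,4,5,6}  [accepting]
'b' @ 5: {1,2,3,4,5,6}  [accepting]
'a' @ 6: {1,2,3,4,6,7}  [accepting]
'a' @ 7: {1,2,3,4,6,7}  [accepting]
'a' @ 8: {1,2,3,4,6,7}  [accepting]
end set {1,2,3,4,6,7} — state 1 in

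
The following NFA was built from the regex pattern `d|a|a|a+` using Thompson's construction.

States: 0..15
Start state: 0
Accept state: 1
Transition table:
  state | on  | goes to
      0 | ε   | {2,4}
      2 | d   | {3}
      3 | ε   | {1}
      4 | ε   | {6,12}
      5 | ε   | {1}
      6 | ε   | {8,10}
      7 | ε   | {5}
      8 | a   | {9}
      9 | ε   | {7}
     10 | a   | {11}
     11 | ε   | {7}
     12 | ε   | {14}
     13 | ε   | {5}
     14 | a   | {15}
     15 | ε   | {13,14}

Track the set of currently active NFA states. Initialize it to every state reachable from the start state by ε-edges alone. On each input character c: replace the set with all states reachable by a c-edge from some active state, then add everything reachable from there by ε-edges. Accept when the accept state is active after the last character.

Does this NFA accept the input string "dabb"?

Answer: REJECT

Derivation:
S₀ = ε-closure({0}) = {0,2,4,6,8,10,12,14}
'd' @ 1: {1,3}  ✓accept
'a' @ 2: {}  — no active states
rest 'bb' ignored (set empty)
after full input: {}  (accept=1 not in)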